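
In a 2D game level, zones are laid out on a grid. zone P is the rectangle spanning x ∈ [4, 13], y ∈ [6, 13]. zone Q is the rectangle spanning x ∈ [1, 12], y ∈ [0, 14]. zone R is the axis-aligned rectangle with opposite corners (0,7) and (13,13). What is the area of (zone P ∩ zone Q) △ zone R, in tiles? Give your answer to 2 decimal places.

38.00

|zone P ∩ zone Q| = 56.
|(zone P ∩ zone Q) ∩ zone R| = 48.
|(zone P ∩ zone Q) △ zone R| = 56 + 78 − 96 = 38.00.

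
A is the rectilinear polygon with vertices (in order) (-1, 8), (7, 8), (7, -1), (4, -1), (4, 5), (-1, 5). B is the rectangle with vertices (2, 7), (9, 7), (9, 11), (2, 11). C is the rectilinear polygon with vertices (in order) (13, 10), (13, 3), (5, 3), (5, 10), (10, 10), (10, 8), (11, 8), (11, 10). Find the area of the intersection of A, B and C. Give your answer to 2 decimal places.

The intersection is the polygon with vertices (7,7), (5,7), (5,8), (7,8).
By the shoelace formula its area is 2.00.

2.00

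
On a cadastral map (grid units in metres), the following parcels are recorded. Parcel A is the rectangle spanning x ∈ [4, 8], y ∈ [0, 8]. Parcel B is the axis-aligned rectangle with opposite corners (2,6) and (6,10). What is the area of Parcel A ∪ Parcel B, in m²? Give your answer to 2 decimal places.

44.00

By inclusion–exclusion:
Individual areas: |Parcel A| = 32, |Parcel B| = 16.
|Parcel A∩Parcel B|: x∈[4,6], y∈[6,8] → 2·2 = 4.
|Parcel A ∪ Parcel B| = 48 − 4 = 44.00.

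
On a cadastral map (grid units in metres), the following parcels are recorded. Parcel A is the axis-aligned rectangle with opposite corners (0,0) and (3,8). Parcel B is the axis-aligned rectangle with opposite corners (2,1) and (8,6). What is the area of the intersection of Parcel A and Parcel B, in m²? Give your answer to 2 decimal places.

|Parcel A∩Parcel B|: x∈[2,3], y∈[1,6] → 1·5 = 5.

5.00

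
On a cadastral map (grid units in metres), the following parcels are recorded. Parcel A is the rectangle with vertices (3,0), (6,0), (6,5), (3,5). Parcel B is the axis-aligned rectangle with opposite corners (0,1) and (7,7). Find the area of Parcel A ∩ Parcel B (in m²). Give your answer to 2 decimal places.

12.00

|Parcel A∩Parcel B|: x∈[3,6], y∈[1,5] → 3·4 = 12.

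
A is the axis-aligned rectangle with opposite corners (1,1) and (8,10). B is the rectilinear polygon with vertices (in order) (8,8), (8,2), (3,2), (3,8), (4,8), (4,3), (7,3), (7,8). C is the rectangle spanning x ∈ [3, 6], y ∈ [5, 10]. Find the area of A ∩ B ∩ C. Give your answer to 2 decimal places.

3.00

The intersection is the polygon with vertices (3,8), (4,8), (4,5), (3,5).
By the shoelace formula its area is 3.00.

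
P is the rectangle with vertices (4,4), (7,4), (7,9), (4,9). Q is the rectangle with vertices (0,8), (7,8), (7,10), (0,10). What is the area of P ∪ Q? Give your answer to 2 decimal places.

26.00

By inclusion–exclusion:
Individual areas: |P| = 15, |Q| = 14.
|P∩Q|: x∈[4,7], y∈[8,9] → 3·1 = 3.
|P ∪ Q| = 29 − 3 = 26.00.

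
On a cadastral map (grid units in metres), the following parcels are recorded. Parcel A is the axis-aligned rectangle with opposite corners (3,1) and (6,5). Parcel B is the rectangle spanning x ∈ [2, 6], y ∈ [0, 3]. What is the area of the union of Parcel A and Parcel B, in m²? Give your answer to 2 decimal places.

18.00

By inclusion–exclusion:
Individual areas: |Parcel A| = 12, |Parcel B| = 12.
|Parcel A∩Parcel B|: x∈[3,6], y∈[1,3] → 3·2 = 6.
|Parcel A ∪ Parcel B| = 24 − 6 = 18.00.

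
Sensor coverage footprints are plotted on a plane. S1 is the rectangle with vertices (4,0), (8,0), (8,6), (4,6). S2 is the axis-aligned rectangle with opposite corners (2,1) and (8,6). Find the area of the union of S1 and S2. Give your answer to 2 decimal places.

By inclusion–exclusion:
Individual areas: |S1| = 24, |S2| = 30.
|S1∩S2|: x∈[4,8], y∈[1,6] → 4·5 = 20.
|S1 ∪ S2| = 54 − 20 = 34.00.

34.00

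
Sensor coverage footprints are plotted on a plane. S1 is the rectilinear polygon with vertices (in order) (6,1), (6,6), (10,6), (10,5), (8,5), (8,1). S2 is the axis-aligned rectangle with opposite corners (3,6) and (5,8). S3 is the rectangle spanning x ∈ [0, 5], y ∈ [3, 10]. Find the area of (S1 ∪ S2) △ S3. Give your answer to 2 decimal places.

|S1 ∪ S2| = 16.
|(S1 ∪ S2) ∩ S3| = 4.
|(S1 ∪ S2) △ S3| = 16 + 35 − 8 = 43.00.

43.00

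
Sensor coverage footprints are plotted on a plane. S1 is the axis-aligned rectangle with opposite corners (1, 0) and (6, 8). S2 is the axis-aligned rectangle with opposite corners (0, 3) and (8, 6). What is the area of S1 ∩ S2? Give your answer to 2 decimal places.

|S1∩S2|: x∈[1,6], y∈[3,6] → 5·3 = 15.

15.00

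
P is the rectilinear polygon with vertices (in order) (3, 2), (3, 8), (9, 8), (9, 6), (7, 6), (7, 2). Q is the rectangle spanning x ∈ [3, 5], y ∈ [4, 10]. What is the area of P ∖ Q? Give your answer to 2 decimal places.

|P| = 28, |P∩Q| = 8.
|P ∖ Q| = |P| − |P∩Q| = 28 − 8 = 20.00.

20.00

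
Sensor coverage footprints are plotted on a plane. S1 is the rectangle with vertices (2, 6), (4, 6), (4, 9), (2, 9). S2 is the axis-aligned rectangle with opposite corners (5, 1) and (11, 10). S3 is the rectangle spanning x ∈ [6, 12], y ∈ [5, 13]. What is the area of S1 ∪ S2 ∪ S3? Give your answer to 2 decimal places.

83.00

By inclusion–exclusion:
Individual areas: |S1| = 6, |S2| = 54, |S3| = 48.
|S1∩S2| = 0 (no overlap).
|S1∩S3| = 0 (no overlap).
|S2∩S3|: x∈[6,11], y∈[5,10] → 5·5 = 25.
|S1∩S2∩S3| = 0.
|S1 ∪ S2 ∪ S3| = 108 − 25 + 0 = 83.00.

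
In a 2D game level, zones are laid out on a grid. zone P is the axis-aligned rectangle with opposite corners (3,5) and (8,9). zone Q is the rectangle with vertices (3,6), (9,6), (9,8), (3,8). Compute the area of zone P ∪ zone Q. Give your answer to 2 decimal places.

22.00

By inclusion–exclusion:
Individual areas: |zone P| = 20, |zone Q| = 12.
|zone P∩zone Q|: x∈[3,8], y∈[6,8] → 5·2 = 10.
|zone P ∪ zone Q| = 32 − 10 = 22.00.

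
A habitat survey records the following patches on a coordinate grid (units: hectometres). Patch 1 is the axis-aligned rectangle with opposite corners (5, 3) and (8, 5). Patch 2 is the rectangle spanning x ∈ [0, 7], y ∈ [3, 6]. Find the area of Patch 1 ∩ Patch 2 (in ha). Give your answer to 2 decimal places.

4.00

|Patch 1∩Patch 2|: x∈[5,7], y∈[3,5] → 2·2 = 4.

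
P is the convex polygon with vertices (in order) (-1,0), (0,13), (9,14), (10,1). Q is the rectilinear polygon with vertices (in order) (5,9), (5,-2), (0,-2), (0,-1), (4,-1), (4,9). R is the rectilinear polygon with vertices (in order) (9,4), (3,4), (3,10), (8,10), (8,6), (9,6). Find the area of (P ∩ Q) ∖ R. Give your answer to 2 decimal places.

3.50

|P ∩ Q| = 8.5.
|(P ∩ Q) ∩ R| = 5.
|(P ∩ Q) ∖ R| = 8.5 − 5 = 3.50.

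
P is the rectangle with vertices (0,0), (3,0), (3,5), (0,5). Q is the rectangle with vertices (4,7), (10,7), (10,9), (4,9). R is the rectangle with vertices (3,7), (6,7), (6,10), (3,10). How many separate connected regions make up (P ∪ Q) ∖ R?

2

(P ∪ Q) ∖ R splits into 2 disjoint pieces (area 15, area 8).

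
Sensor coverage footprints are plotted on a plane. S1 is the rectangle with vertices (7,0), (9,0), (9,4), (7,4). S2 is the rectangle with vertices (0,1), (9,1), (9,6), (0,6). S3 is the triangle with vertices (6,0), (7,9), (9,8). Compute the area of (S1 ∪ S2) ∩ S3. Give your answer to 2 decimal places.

The region (S1 ∪ S2) ∩ S3 is the polygon with vertices (6.111,1), (6.667,6), (8.25,6), (6.375,1).
By the shoelace formula its area is 4.62.

4.62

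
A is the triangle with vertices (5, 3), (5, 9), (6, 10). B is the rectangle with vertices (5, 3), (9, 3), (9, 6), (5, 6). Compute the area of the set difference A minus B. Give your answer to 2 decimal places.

|A| = 3, |A∩B| = 0.6429.
|A ∖ B| = |A| − |A∩B| = 3 − 0.6429 = 2.36.

2.36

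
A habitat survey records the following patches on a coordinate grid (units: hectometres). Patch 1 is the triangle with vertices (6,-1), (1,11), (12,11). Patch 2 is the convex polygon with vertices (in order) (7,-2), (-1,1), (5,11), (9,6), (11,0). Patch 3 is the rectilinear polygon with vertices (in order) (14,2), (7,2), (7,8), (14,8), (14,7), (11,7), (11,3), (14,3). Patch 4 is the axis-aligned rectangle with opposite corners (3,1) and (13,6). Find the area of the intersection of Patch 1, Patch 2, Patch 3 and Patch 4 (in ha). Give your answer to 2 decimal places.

The intersection is the polygon with vertices (9.2,5.4), (7.5,2), (7,2), (7,6), (9,6).
By the shoelace formula its area is 5.85.

5.85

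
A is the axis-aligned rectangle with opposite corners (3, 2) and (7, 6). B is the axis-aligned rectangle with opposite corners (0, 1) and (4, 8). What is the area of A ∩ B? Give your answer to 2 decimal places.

4.00

|A∩B|: x∈[3,4], y∈[2,6] → 1·4 = 4.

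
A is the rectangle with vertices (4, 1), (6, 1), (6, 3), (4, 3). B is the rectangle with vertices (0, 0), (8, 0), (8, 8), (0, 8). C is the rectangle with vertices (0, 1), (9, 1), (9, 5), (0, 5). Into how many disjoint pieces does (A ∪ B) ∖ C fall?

2

(A ∪ B) ∖ C splits into 2 disjoint pieces (area 8, area 24).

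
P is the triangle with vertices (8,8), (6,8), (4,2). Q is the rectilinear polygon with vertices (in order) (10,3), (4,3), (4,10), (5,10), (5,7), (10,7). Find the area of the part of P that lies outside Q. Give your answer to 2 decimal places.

2.00

|P| = 6, |P∩Q| = 4.
|P ∖ Q| = |P| − |P∩Q| = 6 − 4 = 2.00.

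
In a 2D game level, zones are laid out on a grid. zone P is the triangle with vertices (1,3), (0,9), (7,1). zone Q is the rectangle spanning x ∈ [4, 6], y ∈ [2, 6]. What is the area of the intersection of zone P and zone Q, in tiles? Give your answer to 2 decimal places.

The intersection is the polygon with vertices (6,2.143), (6,2), (4,2), (4,4.429).
By the shoelace formula its area is 2.57.

2.57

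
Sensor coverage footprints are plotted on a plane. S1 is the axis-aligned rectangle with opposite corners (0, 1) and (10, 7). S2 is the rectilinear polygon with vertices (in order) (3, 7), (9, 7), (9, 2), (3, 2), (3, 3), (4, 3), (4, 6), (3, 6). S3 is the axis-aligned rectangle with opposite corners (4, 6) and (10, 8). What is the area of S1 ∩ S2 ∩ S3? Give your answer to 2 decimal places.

The intersection is the polygon with vertices (9,6), (4,6), (4,7), (9,7).
By the shoelace formula its area is 5.00.

5.00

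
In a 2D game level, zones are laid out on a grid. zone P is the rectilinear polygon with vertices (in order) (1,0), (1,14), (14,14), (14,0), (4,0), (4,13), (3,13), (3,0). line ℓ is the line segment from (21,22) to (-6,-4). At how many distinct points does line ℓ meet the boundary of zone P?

4

The segment meets the boundary at (1,2.741), (4,5.63), (3,4.667), (12.692,14).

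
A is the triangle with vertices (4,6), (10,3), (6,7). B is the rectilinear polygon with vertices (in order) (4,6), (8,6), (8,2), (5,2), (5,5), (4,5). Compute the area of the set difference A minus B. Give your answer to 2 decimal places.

|A| = 6, |A∩B| = 3.5.
|A ∖ B| = |A| − |A∩B| = 6 − 3.5 = 2.50.

2.50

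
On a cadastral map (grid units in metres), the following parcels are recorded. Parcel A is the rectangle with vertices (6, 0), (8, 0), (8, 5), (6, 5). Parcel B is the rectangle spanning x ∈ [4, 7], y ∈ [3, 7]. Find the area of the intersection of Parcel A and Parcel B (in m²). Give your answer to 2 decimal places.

|Parcel A∩Parcel B|: x∈[6,7], y∈[3,5] → 1·2 = 2.

2.00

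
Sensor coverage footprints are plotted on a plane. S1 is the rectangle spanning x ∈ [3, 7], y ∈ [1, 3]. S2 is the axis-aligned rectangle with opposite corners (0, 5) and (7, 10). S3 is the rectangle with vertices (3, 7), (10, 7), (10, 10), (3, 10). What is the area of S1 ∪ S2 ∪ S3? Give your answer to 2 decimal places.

By inclusion–exclusion:
Individual areas: |S1| = 8, |S2| = 35, |S3| = 21.
|S1∩S2| = 0 (no overlap).
|S1∩S3| = 0 (no overlap).
|S2∩S3|: x∈[3,7], y∈[7,10] → 4·3 = 12.
|S1∩S2∩S3| = 0.
|S1 ∪ S2 ∪ S3| = 64 − 12 + 0 = 52.00.

52.00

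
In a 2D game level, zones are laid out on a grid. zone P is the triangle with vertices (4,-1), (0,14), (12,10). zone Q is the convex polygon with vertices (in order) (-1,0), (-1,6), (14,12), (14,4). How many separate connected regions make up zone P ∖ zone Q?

2

zone P ∖ zone Q splits into 2 disjoint pieces (area 3.1339, area 32.4228).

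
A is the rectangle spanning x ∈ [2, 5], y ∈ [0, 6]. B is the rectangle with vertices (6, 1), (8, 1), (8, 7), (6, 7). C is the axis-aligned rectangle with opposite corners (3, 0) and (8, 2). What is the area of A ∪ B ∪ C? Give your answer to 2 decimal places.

34.00

By inclusion–exclusion:
Individual areas: |A| = 18, |B| = 12, |C| = 10.
|A∩B| = 0 (no overlap).
|A∩C|: x∈[3,5], y∈[0,2] → 2·2 = 4.
|B∩C|: x∈[6,8], y∈[1,2] → 2·1 = 2.
|A∩B∩C| = 0.
|A ∪ B ∪ C| = 40 − 6 + 0 = 34.00.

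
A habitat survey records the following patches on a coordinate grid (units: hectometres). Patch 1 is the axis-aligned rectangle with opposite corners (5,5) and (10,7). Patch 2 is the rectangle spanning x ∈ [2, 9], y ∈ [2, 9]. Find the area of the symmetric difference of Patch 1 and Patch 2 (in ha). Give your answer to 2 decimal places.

43.00

|Patch 1∩Patch 2|: x∈[5,9], y∈[5,7] → 4·2 = 8.
|Patch 1 △ Patch 2| = |Patch 1| + |Patch 2| − 2·|Patch 1∩Patch 2| = 10 + 49 − 16 = 43.00.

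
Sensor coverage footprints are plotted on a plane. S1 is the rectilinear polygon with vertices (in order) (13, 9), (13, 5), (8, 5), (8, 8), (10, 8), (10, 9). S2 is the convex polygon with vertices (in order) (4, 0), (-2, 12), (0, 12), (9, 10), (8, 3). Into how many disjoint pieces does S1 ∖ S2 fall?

1

S1 ∖ S2 is a single connected region.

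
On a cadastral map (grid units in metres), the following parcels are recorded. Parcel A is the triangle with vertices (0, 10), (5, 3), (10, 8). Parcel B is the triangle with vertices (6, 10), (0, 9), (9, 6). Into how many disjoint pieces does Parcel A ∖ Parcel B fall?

3

Parcel A ∖ Parcel B splits into 3 disjoint pieces (area 1.0445, area 15.8438, area 2.521).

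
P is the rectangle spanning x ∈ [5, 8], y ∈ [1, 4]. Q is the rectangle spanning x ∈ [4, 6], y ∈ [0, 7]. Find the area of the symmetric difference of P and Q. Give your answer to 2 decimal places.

17.00

|P∩Q|: x∈[5,6], y∈[1,4] → 1·3 = 3.
|P △ Q| = |P| + |Q| − 2·|P∩Q| = 9 + 14 − 6 = 17.00.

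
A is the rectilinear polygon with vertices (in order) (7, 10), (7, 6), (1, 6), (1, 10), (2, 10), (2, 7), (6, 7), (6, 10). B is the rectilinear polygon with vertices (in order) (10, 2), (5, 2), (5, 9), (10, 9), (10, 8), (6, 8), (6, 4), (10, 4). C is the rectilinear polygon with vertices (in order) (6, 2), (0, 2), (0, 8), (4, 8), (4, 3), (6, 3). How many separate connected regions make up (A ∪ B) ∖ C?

2

(A ∪ B) ∖ C splits into 2 disjoint pieces (area 22, area 2).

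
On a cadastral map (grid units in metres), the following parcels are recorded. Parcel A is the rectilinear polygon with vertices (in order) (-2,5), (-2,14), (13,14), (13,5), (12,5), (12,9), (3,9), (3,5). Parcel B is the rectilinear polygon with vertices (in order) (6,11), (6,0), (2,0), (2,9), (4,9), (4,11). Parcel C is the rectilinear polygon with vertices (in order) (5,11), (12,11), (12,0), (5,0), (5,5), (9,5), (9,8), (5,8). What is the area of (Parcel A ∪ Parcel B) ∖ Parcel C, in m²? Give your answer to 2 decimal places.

111.00

|Parcel A ∪ Parcel B| = 131.
|(Parcel A ∪ Parcel B) ∩ Parcel C| = 20.
|(Parcel A ∪ Parcel B) ∖ Parcel C| = 131 − 20 = 111.00.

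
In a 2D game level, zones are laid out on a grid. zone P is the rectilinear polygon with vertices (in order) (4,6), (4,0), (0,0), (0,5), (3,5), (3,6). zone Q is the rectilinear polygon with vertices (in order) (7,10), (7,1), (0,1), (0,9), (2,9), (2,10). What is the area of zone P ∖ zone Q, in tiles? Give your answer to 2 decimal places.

|zone P| = 21, |zone P∩zone Q| = 17.
|zone P ∖ zone Q| = |zone P| − |zone P∩zone Q| = 21 − 17 = 4.00.

4.00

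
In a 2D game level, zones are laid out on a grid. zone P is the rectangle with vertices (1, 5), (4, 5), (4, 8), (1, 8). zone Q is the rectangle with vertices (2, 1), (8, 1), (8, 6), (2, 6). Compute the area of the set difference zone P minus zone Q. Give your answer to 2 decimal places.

7.00

|zone P∩zone Q|: x∈[2,4], y∈[5,6] → 2·1 = 2.
|zone P| = 9.
|zone P ∖ zone Q| = |zone P| − |zone P∩zone Q| = 9 − 2 = 7.00.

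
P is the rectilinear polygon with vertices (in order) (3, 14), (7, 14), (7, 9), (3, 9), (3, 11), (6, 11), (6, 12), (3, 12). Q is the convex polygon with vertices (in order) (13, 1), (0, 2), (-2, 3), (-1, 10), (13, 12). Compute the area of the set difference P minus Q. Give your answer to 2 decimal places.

|P| = 17, |P∩Q| = 7.4286.
|P ∖ Q| = |P| − |P∩Q| = 17 − 7.4286 = 9.57.

9.57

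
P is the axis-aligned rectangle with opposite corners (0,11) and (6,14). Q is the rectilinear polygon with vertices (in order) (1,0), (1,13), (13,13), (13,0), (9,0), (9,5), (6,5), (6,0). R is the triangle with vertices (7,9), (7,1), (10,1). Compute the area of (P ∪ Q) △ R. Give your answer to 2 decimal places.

152.33

|P ∪ Q| = 149.
|(P ∪ Q) ∩ R| = 4.3333.
|(P ∪ Q) △ R| = 149 + 12 − 8.6667 = 152.33.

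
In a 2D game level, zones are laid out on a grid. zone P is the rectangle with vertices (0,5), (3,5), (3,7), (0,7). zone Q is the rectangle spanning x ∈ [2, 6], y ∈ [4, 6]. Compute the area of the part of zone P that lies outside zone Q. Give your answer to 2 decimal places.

5.00

|zone P∩zone Q|: x∈[2,3], y∈[5,6] → 1·1 = 1.
|zone P| = 6.
|zone P ∖ zone Q| = |zone P| − |zone P∩zone Q| = 6 − 1 = 5.00.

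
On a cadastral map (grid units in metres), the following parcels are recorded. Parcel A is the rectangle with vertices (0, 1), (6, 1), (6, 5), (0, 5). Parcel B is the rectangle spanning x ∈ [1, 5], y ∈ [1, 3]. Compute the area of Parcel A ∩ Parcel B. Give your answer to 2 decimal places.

8.00

|Parcel A∩Parcel B|: x∈[1,5], y∈[1,3] → 4·2 = 8.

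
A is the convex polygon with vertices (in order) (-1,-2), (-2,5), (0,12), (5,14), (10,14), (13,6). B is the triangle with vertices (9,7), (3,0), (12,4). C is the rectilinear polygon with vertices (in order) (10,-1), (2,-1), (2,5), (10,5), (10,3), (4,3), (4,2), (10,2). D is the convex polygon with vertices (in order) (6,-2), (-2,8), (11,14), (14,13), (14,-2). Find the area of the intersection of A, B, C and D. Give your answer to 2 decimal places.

6.60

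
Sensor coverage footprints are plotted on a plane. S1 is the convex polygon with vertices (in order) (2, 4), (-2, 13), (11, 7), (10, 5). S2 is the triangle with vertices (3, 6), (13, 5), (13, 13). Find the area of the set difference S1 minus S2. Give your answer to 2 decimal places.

|S1| = 54, |S1∩S2| = 15.72.
|S1 ∖ S2| = |S1| − |S1∩S2| = 54 − 15.72 = 38.28.

38.28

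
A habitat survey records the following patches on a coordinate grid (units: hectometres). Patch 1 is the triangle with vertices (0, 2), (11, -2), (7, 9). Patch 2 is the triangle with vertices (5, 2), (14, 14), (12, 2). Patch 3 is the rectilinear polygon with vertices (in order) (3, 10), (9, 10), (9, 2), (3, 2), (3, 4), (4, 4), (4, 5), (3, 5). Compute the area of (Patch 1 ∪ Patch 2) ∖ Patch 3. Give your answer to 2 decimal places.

55.92

|Patch 1 ∪ Patch 2| = 85.2236.
|(Patch 1 ∪ Patch 2) ∩ Patch 3| = 29.2993.
|(Patch 1 ∪ Patch 2) ∖ Patch 3| = 85.2236 − 29.2993 = 55.92.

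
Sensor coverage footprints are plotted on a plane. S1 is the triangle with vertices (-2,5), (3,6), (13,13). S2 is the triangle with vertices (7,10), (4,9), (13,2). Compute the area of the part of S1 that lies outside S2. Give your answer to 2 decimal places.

9.95

|S1| = 12.5, |S1∩S2| = 2.5476.
|S1 ∖ S2| = |S1| − |S1∩S2| = 12.5 − 2.5476 = 9.95.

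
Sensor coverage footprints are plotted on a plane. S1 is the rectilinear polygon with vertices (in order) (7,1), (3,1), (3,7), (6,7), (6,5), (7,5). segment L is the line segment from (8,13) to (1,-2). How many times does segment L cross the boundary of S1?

The segment meets the boundary at (3,2.286), (5.2,7).

2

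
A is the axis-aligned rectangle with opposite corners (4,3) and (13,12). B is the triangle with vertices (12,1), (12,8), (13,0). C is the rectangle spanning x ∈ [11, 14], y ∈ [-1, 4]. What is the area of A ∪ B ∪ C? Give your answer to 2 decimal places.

By inclusion–exclusion:
Individual areas: |A| = 81, |B| = 3.5, |C| = 15.
|A∩B| = 1.5625.
|A∩C|: x∈[11,13], y∈[3,4] → 2·1 = 2.
|B∩C| = 2.5.
|A∩B∩C| = 0.5625.
|A ∪ B ∪ C| = 99.5 − 6.0625 + 0.5625 = 94.00.

94.00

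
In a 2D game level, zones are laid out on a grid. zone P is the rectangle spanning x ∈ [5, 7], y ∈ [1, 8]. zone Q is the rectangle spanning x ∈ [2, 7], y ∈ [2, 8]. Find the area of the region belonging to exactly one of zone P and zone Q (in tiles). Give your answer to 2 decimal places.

20.00

|zone P∩zone Q|: x∈[5,7], y∈[2,8] → 2·6 = 12.
|zone P △ zone Q| = |zone P| + |zone Q| − 2·|zone P∩zone Q| = 14 + 30 − 24 = 20.00.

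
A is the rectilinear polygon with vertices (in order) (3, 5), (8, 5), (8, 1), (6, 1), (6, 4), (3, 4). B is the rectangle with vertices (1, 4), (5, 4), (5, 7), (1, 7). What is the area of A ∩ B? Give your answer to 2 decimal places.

2.00

The intersection is the polygon with vertices (5,5), (5,4), (3,4), (3,5).
By the shoelace formula its area is 2.00.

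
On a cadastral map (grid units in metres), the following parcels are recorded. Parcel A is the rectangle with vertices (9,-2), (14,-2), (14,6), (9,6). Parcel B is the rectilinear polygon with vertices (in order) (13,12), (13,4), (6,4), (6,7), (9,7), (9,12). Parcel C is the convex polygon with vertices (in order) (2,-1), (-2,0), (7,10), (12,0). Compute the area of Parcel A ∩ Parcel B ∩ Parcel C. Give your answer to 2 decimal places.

1.00

The intersection is the polygon with vertices (9,4), (9,6), (10,4).
By the shoelace formula its area is 1.00.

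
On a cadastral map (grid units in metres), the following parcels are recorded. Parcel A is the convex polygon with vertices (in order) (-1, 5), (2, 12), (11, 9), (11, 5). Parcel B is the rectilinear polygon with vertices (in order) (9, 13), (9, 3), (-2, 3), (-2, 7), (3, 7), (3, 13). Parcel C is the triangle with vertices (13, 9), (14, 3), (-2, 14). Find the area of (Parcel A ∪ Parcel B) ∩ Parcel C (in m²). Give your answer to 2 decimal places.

The region (Parcel A ∪ Parcel B) ∩ Parcel C is the polygon with vertices (3,11.667), (3,12.333), (9,10.333), (9,9.667), (11,9), (11,5.062), (1.752,11.421), (2,12).
By the shoelace formula its area is 25.19.

25.19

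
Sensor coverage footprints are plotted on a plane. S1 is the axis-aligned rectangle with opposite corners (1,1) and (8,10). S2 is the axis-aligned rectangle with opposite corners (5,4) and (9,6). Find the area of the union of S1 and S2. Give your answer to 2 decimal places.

65.00

By inclusion–exclusion:
Individual areas: |S1| = 63, |S2| = 8.
|S1∩S2|: x∈[5,8], y∈[4,6] → 3·2 = 6.
|S1 ∪ S2| = 71 − 6 = 65.00.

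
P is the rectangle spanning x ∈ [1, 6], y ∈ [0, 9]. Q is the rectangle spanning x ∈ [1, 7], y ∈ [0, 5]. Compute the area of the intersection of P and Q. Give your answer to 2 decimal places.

25.00

|P∩Q|: x∈[1,6], y∈[0,5] → 5·5 = 25.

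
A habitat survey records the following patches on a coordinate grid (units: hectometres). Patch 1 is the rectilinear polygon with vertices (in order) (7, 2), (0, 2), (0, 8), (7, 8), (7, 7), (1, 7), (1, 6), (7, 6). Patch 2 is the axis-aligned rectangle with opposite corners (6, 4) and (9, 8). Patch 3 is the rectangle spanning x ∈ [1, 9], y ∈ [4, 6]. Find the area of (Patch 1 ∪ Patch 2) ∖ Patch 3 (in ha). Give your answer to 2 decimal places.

|Patch 1 ∪ Patch 2| = 45.
|(Patch 1 ∪ Patch 2) ∩ Patch 3| = 16.
|(Patch 1 ∪ Patch 2) ∖ Patch 3| = 45 − 16 = 29.00.

29.00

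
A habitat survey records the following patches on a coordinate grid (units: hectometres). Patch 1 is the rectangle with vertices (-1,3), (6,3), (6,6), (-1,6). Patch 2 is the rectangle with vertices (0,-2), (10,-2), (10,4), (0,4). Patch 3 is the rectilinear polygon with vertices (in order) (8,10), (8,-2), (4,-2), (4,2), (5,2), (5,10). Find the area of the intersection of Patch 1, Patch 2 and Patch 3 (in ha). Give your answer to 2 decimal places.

The intersection is the polygon with vertices (5,3), (5,4), (6,4), (6,3).
By the shoelace formula its area is 1.00.

1.00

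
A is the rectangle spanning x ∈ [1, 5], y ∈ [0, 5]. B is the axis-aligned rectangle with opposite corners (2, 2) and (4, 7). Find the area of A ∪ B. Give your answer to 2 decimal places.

24.00

By inclusion–exclusion:
Individual areas: |A| = 20, |B| = 10.
|A∩B|: x∈[2,4], y∈[2,5] → 2·3 = 6.
|A ∪ B| = 30 − 6 = 24.00.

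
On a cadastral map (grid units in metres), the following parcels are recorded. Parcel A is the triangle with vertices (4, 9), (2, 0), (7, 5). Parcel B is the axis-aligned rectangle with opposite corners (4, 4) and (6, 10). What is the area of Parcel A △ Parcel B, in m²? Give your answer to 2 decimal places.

|Parcel A| = 17.5, |Parcel B| = 12, |Parcel A∩Parcel B| = 7.3333.
|Parcel A △ Parcel B| = |Parcel A| + |Parcel B| − 2·|Parcel A∩Parcel B| = 17.5 + 12 − 14.6667 = 14.83.

14.83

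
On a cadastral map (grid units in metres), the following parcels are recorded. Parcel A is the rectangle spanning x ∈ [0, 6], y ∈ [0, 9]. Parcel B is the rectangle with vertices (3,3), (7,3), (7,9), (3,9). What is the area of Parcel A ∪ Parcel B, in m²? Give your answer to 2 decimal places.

By inclusion–exclusion:
Individual areas: |Parcel A| = 54, |Parcel B| = 24.
|Parcel A∩Parcel B|: x∈[3,6], y∈[3,9] → 3·6 = 18.
|Parcel A ∪ Parcel B| = 78 − 18 = 60.00.

60.00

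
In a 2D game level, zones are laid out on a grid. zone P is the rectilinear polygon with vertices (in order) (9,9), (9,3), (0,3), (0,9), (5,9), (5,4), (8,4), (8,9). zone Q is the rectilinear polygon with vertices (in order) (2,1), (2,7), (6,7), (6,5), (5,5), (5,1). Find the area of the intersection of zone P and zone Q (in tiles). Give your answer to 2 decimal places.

The intersection is the polygon with vertices (2,3), (2,7), (5,7), (5,5), (5,4), (5,3).
By the shoelace formula its area is 12.00.

12.00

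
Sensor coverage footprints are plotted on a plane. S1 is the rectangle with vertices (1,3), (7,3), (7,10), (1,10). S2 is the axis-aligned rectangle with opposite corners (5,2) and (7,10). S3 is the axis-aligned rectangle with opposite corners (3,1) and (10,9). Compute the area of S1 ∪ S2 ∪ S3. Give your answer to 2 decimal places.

By inclusion–exclusion:
Individual areas: |S1| = 42, |S2| = 16, |S3| = 56.
|S1∩S2|: x∈[5,7], y∈[3,10] → 2·7 = 14.
|S1∩S3|: x∈[3,7], y∈[3,9] → 4·6 = 24.
|S2∩S3|: x∈[5,7], y∈[2,9] → 2·7 = 14.
|S1∩S2∩S3| = 12.
|S1 ∪ S2 ∪ S3| = 114 − 52 + 12 = 74.00.

74.00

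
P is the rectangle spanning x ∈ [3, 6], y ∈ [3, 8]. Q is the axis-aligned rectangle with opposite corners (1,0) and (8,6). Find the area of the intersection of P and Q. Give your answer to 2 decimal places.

9.00

|P∩Q|: x∈[3,6], y∈[3,6] → 3·3 = 9.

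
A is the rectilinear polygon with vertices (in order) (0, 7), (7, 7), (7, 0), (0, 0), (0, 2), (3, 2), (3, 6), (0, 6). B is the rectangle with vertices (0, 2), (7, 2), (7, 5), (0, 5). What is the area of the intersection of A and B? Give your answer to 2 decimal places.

12.00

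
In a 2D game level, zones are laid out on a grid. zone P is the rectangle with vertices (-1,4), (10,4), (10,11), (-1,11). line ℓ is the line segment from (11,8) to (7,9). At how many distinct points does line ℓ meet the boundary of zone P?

The segment meets the boundary at (10,8.25).

1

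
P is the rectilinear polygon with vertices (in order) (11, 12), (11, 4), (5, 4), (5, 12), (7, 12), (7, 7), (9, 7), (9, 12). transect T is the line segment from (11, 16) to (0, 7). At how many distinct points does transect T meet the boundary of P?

The segment meets the boundary at (5,11.091), (6.111,12).

2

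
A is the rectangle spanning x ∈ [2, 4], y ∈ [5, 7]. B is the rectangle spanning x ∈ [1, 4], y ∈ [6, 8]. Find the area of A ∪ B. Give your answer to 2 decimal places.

By inclusion–exclusion:
Individual areas: |A| = 4, |B| = 6.
|A∩B|: x∈[2,4], y∈[6,7] → 2·1 = 2.
|A ∪ B| = 10 − 2 = 8.00.

8.00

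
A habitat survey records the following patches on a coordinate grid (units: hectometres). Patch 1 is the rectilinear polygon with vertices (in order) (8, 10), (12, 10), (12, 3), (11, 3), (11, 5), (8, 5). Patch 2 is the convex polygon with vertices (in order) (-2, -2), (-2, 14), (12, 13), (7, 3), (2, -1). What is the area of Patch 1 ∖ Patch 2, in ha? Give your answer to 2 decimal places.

15.75

|Patch 1| = 22, |Patch 1∩Patch 2| = 6.25.
|Patch 1 ∖ Patch 2| = |Patch 1| − |Patch 1∩Patch 2| = 22 − 6.25 = 15.75.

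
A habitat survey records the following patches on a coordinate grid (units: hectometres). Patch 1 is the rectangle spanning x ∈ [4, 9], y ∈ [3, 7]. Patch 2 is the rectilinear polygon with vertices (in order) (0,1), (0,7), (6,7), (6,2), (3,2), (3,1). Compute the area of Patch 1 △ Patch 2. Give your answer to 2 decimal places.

|Patch 1| = 20, |Patch 2| = 33, |Patch 1∩Patch 2| = 8.
|Patch 1 △ Patch 2| = |Patch 1| + |Patch 2| − 2·|Patch 1∩Patch 2| = 20 + 33 − 16 = 37.00.

37.00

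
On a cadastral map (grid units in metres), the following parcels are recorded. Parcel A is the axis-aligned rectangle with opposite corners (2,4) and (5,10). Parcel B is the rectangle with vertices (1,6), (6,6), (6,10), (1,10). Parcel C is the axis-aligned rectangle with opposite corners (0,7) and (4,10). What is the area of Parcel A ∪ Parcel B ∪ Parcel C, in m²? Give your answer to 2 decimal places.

By inclusion–exclusion:
Individual areas: |Parcel A| = 18, |Parcel B| = 20, |Parcel C| = 12.
|Parcel A∩Parcel B|: x∈[2,5], y∈[6,10] → 3·4 = 12.
|Parcel A∩Parcel C|: x∈[2,4], y∈[7,10] → 2·3 = 6.
|Parcel B∩Parcel C|: x∈[1,4], y∈[7,10] → 3·3 = 9.
|Parcel A∩Parcel B∩Parcel C| = 6.
|Parcel A ∪ Parcel B ∪ Parcel C| = 50 − 27 + 6 = 29.00.

29.00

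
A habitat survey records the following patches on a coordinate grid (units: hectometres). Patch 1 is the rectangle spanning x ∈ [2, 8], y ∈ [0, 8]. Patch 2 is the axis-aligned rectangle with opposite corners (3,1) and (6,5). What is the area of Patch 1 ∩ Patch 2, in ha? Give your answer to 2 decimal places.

|Patch 1∩Patch 2|: x∈[3,6], y∈[1,5] → 3·4 = 12.

12.00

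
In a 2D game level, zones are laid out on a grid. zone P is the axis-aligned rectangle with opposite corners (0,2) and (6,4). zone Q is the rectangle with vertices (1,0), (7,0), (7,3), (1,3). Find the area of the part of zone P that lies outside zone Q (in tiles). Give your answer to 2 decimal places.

|zone P∩zone Q|: x∈[1,6], y∈[2,3] → 5·1 = 5.
|zone P| = 12.
|zone P ∖ zone Q| = |zone P| − |zone P∩zone Q| = 12 − 5 = 7.00.

7.00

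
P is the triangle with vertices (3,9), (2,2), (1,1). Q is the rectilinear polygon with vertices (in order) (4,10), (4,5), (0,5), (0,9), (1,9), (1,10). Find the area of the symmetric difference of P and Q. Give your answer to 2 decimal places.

20.29

|P| = 3, |Q| = 19, |P∩Q| = 0.8571.
|P △ Q| = |P| + |Q| − 2·|P∩Q| = 3 + 19 − 1.7143 = 20.29.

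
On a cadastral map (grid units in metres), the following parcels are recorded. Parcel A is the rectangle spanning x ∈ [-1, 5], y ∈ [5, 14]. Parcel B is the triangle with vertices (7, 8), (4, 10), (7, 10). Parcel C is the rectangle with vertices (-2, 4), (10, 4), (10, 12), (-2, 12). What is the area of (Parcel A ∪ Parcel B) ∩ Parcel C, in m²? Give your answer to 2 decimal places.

The region (Parcel A ∪ Parcel B) ∩ Parcel C is the polygon with vertices (-1,5), (-1,12), (5,12), (5,10), (7,10), (7,8), (5,9.333), (5,5).
By the shoelace formula its area is 44.67.

44.67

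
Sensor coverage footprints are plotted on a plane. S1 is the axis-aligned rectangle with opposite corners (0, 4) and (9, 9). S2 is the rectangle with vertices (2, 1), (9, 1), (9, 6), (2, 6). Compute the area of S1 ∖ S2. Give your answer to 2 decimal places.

31.00

|S1∩S2|: x∈[2,9], y∈[4,6] → 7·2 = 14.
|S1| = 45.
|S1 ∖ S2| = |S1| − |S1∩S2| = 45 − 14 = 31.00.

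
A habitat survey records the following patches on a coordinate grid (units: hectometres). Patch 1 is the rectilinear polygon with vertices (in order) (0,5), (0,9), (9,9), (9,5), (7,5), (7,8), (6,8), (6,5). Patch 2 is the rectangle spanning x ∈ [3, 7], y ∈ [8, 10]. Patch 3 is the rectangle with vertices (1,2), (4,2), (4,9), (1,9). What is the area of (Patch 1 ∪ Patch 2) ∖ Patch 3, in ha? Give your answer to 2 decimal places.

25.00

|Patch 1 ∪ Patch 2| = 37.
|(Patch 1 ∪ Patch 2) ∩ Patch 3| = 12.
|(Patch 1 ∪ Patch 2) ∖ Patch 3| = 37 − 12 = 25.00.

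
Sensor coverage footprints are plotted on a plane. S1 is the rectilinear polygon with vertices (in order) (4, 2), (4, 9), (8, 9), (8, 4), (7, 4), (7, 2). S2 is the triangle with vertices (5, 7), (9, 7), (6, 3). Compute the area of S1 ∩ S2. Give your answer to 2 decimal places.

The intersection is the polygon with vertices (8,5.667), (6,3), (5,7), (8,7).
By the shoelace formula its area is 7.33.

7.33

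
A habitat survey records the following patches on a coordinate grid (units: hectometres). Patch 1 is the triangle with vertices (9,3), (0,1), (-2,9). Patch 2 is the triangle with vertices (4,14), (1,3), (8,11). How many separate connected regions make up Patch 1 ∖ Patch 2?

Patch 1 ∖ Patch 2 is a single connected region.

1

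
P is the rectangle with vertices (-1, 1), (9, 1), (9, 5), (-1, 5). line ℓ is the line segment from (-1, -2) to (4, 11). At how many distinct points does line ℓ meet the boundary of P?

2

The segment meets the boundary at (1.692,5), (0.154,1).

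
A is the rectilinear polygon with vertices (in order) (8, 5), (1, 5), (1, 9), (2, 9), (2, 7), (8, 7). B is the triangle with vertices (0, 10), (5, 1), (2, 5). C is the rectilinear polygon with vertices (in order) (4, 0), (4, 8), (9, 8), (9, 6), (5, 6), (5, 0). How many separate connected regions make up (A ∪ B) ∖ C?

(A ∪ B) ∖ C splits into 2 disjoint pieces (area 9.6722, area 3).

2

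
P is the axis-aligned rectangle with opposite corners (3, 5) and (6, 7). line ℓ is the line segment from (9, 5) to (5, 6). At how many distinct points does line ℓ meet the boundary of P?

The segment meets the boundary at (6,5.75).

1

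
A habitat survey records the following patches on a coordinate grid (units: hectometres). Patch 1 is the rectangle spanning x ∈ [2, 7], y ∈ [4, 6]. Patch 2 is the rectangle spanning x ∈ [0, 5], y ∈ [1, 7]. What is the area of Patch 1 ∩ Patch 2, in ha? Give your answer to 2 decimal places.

6.00

|Patch 1∩Patch 2|: x∈[2,5], y∈[4,6] → 3·2 = 6.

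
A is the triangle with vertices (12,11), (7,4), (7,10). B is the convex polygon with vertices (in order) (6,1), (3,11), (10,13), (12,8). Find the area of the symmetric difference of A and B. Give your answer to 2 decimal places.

|A| = 15, |B| = 60, |A∩B| = 14.4872.
|A △ B| = |A| + |B| − 2·|A∩B| = 15 + 60 − 28.9744 = 46.03.

46.03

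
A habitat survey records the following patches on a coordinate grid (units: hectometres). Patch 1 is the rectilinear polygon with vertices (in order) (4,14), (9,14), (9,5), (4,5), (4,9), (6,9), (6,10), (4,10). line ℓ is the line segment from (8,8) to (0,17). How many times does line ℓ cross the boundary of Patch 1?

1

The segment meets the boundary at (4,12.5).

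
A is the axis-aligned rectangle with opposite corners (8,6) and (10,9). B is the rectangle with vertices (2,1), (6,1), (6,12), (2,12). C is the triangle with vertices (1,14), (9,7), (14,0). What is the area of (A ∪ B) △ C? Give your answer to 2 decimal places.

52.92

|A ∪ B| = 50.
|(A ∪ B) ∩ C| = 3.7912.
|(A ∪ B) △ C| = 50 + 10.5 − 7.5824 = 52.92.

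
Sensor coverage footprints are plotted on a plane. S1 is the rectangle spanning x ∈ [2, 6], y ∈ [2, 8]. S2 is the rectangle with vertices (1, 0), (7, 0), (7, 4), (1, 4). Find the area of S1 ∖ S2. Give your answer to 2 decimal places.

16.00

|S1∩S2|: x∈[2,6], y∈[2,4] → 4·2 = 8.
|S1| = 24.
|S1 ∖ S2| = |S1| − |S1∩S2| = 24 − 8 = 16.00.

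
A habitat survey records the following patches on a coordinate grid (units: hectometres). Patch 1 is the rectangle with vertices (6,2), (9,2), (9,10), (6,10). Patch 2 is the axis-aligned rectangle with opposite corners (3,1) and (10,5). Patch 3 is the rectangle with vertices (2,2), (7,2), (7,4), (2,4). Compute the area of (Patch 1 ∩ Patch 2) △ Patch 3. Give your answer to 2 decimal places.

|Patch 1 ∩ Patch 2| = 9.
|(Patch 1 ∩ Patch 2) ∩ Patch 3| = 2.
|(Patch 1 ∩ Patch 2) △ Patch 3| = 9 + 10 − 4 = 15.00.

15.00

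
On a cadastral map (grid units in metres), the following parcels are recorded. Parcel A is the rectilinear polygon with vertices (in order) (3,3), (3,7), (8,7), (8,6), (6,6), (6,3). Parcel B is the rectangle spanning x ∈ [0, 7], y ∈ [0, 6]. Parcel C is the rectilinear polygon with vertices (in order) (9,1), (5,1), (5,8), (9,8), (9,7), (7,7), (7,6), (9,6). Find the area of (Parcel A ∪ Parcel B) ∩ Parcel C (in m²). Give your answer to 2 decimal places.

12.00

|Parcel A ∪ Parcel B| = 47.
|(Parcel A ∪ Parcel B) ∩ Parcel C| = 12.00.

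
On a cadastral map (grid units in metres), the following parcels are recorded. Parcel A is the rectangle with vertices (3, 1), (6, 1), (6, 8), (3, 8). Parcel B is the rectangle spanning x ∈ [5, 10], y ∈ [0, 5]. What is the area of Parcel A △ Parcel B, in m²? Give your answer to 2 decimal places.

38.00

|Parcel A∩Parcel B|: x∈[5,6], y∈[1,5] → 1·4 = 4.
|Parcel A △ Parcel B| = |Parcel A| + |Parcel B| − 2·|Parcel A∩Parcel B| = 21 + 25 − 8 = 38.00.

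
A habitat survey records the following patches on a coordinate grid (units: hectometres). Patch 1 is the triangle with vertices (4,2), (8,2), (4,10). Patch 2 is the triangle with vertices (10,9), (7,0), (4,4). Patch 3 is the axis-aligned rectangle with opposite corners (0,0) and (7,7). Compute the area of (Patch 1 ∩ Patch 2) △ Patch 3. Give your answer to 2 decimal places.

42.79

|Patch 1 ∩ Patch 2| = 8.0804.
|(Patch 1 ∩ Patch 2) ∩ Patch 3| = 7.1471.
|(Patch 1 ∩ Patch 2) △ Patch 3| = 8.0804 + 49 − 14.2941 = 42.79.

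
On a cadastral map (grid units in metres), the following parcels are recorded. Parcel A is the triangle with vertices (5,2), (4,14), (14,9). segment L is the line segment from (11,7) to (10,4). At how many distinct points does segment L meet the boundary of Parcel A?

The segment meets the boundary at (10.85,6.55).

1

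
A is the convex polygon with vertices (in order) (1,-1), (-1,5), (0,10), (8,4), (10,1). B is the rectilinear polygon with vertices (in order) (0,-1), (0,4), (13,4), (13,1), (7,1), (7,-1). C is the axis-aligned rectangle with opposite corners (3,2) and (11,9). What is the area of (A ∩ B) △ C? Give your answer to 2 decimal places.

|A ∩ B| = 35.5.
|(A ∩ B) ∩ C| = 11.3333.
|(A ∩ B) △ C| = 35.5 + 56 − 22.6667 = 68.83.

68.83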